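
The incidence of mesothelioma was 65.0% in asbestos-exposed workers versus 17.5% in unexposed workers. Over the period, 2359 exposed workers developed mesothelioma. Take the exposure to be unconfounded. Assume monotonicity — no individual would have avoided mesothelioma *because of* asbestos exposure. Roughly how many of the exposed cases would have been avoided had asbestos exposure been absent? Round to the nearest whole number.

p₁ = 0.65, p₀ = 0.175.
PN = (p₁ − p₀)/p₁ = (0.65 − 0.175) / 0.65 ≈ 0.73077.
Attributable cases ≈ PN × (exposed cases) = 0.73077 × 2359 ≈ 1723.88.

about 1724 cases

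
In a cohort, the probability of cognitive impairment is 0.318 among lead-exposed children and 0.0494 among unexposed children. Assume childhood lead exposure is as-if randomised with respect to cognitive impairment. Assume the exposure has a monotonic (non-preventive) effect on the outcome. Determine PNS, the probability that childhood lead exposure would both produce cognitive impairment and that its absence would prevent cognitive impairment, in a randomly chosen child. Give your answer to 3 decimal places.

Let p₁ = 0.318, p₀ = 0.0494.
Under exogeneity and monotonicity, PNS = p₁ − p₀.
PNS = 0.318 − 0.0494 = 0.2686

PNS ≈ 0.269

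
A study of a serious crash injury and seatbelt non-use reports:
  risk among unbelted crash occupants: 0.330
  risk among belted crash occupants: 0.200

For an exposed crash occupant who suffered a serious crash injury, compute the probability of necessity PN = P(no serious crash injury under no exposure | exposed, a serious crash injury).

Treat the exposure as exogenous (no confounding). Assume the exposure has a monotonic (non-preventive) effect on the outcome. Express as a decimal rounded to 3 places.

PN ≈ 0.394

Let p₁ = 0.33, p₀ = 0.2.
Under exogeneity and monotonicity, PN = (p₁ − p₀) / p₁.
PN = (0.33 − 0.2) / 0.33 = 0.13 / 0.33 ≈ 0.3939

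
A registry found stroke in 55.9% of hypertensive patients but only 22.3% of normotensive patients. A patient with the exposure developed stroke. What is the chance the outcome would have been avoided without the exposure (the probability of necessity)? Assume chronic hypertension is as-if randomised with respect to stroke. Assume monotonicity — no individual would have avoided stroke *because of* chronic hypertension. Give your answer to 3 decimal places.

PN ≈ 0.601

p₁ = 0.559, p₀ = 0.223.
Under exogeneity and monotonicity, PN = (p₁ − p₀) / p₁.
PN = (0.559 − 0.223) / 0.559 = 0.336 / 0.559 ≈ 0.6011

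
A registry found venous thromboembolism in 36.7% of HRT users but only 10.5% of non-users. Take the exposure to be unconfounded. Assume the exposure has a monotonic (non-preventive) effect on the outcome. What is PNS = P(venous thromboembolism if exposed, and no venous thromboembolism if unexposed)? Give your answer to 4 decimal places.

PNS ≈ 0.2620

p₁ = 0.367, p₀ = 0.105.
Under exogeneity and monotonicity, PNS = p₁ − p₀.
PNS = 0.367 − 0.105 = 0.262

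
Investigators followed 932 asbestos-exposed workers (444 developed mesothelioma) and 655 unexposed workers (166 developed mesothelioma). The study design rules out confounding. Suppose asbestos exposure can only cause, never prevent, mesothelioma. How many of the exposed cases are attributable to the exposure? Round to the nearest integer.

about 208 cases

p₁ = P(outcome | exposed) = 444/932 = 0.47639
p₀ = P(outcome | unexposed) = 166/655 = 0.25344
PN = (p₁ − p₀)/p₁ = (0.47639 − 0.25344) / 0.47639 ≈ 0.46801.
Attributable cases ≈ PN × (exposed cases) = 0.46801 × 444 ≈ 207.80.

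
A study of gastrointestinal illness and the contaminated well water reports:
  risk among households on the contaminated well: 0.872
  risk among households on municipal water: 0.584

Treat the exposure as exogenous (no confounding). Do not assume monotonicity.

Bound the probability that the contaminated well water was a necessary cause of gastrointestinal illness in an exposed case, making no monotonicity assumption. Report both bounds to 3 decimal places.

Let p₁ = 0.872, p₀ = 0.584.
Under exogeneity alone the bounds on PN are max{0,(p₁−p₀)/p₁} ≤ PN ≤ min{1,(1−p₀)/p₁}.
  lower = (p₁ − p₀)/p₁ = 0.288 / 0.872 ≈ 0.3303
  upper = min{1, (1 − p₀)/p₁} = 0.416 / 0.872 ≈ 0.4771

0.330 ≤ PN ≤ 0.477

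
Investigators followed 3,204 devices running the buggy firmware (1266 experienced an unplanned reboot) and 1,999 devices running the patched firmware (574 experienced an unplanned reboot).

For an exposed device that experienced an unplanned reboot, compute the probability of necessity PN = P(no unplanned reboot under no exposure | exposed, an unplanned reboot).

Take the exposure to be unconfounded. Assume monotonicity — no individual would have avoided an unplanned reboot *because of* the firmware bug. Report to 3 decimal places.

PN ≈ 0.273

p₁ = P(outcome | exposed) = 1266/3204 = 0.39513
p₀ = P(outcome | unexposed) = 574/1999 = 0.28714
Under exogeneity and monotonicity, PN = (p₁ − p₀) / p₁.
PN = (0.39513 − 0.28714) / 0.39513 = 0.10799 / 0.39513 ≈ 0.2733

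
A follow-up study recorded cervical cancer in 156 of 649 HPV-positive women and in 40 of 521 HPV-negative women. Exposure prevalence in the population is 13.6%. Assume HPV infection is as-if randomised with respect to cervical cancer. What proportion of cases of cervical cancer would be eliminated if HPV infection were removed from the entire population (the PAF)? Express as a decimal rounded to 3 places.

p₁ = P(outcome | exposed) = 156/649 = 0.24037
p₀ = P(outcome | unexposed) = 40/521 = 0.076775
Overall risk P(Y=1) = π·p₁ + (1−π)·p₀ = 0.136×0.24037 + 0.864×0.076775 = 0.099024.
Under exogeneity, PAF = [P(Y=1) − p₀] / P(Y=1).
PAF = (0.099024 − 0.076775) / 0.099024 ≈ 0.2247

PAF ≈ 0.225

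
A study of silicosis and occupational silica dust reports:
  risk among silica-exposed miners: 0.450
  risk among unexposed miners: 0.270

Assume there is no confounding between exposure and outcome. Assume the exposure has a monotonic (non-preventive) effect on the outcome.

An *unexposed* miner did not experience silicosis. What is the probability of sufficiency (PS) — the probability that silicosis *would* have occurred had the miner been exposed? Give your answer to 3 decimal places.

PS ≈ 0.247

Let p₁ = 0.45, p₀ = 0.27.
Under exogeneity and monotonicity, PS = (p₁ − p₀) / (1 − p₀).
PS = (0.45 − 0.27) / (1 − 0.27) = 0.18 / 0.73 ≈ 0.2466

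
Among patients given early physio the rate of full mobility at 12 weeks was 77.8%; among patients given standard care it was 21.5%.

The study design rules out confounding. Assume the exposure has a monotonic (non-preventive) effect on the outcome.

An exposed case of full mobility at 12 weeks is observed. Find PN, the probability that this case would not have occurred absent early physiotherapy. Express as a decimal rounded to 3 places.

p₁ = 0.778, p₀ = 0.215.
Under exogeneity and monotonicity, PN = (p₁ − p₀) / p₁.
PN = (0.778 − 0.215) / 0.778 = 0.563 / 0.778 ≈ 0.7237

PN ≈ 0.724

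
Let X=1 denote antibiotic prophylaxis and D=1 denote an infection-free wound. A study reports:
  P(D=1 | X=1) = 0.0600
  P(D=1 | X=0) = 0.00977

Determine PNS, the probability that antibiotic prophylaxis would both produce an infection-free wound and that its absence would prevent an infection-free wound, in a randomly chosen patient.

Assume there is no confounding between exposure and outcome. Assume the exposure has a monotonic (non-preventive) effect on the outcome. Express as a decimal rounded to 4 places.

PNS ≈ 0.0502

Let p₁ = 0.06, p₀ = 0.00977.
Under exogeneity and monotonicity, PNS = p₁ − p₀.
PNS = 0.06 − 0.00977 = 0.05023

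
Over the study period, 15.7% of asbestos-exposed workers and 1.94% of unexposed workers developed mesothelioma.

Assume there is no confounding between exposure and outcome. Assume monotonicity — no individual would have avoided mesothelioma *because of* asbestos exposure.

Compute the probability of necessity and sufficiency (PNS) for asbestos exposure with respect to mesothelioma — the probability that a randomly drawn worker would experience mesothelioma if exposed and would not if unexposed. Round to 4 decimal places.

p₁ = 0.157, p₀ = 0.0194.
Under exogeneity and monotonicity, PNS = p₁ − p₀.
PNS = 0.157 − 0.0194 = 0.1376

PNS ≈ 0.1376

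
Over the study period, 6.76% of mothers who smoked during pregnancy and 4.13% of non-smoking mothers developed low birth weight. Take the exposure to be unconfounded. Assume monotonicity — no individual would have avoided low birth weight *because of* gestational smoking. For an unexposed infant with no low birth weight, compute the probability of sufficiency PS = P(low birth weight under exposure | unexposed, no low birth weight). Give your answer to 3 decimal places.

PS ≈ 0.027

p₁ = 0.0676, p₀ = 0.0413.
Under exogeneity and monotonicity, PS = (p₁ − p₀) / (1 − p₀).
PS = (0.0676 − 0.0413) / (1 − 0.0413) = 0.0263 / 0.9587 ≈ 0.0274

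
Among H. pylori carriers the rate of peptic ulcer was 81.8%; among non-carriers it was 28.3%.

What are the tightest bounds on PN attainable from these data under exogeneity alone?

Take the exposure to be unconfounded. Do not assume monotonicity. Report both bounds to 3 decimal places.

0.654 ≤ PN ≤ 0.877

p₁ = 0.818, p₀ = 0.283.
Under exogeneity alone the bounds on PN are max{0,(p₁−p₀)/p₁} ≤ PN ≤ min{1,(1−p₀)/p₁}.
  lower = (p₁ − p₀)/p₁ = 0.535 / 0.818 ≈ 0.6540
  upper = min{1, (1 − p₀)/p₁} = 0.717 / 0.818 ≈ 0.8765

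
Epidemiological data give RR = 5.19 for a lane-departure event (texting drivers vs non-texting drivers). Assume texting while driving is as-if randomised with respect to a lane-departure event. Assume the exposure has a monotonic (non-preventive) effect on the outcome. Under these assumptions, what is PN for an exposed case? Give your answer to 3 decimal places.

Under exogeneity and monotonicity, PN = (RR − 1) / RR = 1 − 1/RR.
PN = (5.19 − 1) / 5.19 = 4.19 / 5.19 ≈ 0.8073

PN ≈ 0.807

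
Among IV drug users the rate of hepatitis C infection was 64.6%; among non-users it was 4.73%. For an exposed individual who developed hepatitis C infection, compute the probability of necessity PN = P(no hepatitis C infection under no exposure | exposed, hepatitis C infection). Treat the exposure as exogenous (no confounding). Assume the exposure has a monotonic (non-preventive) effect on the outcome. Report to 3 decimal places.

p₁ = 0.646, p₀ = 0.0473.
Under exogeneity and monotonicity, PN = (p₁ − p₀) / p₁.
PN = (0.646 − 0.0473) / 0.646 = 0.5987 / 0.646 ≈ 0.9268

PN ≈ 0.927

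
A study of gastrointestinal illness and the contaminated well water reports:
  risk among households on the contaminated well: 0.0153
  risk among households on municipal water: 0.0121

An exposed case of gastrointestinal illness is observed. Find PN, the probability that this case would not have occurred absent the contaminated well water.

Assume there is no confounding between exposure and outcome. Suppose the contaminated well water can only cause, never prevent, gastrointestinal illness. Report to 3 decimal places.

PN ≈ 0.209

Let p₁ = 0.0153, p₀ = 0.0121.
Under exogeneity and monotonicity, PN = (p₁ − p₀) / p₁.
PN = (0.0153 − 0.0121) / 0.0153 = 0.0032 / 0.0153 ≈ 0.2092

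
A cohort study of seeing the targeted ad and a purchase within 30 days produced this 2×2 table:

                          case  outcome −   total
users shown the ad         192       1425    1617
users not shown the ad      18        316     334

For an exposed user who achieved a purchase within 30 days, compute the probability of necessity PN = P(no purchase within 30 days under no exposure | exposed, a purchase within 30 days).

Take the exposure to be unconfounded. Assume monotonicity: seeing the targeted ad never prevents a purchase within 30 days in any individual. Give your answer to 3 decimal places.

PN ≈ 0.546

p₁ = P(outcome | exposed) = 192/1617 = 0.11874
p₀ = P(outcome | unexposed) = 18/334 = 0.053892
Under exogeneity and monotonicity, PN = (p₁ − p₀)/p₁.
PN = (0.11874 − 0.053892) / 0.11874 ≈ 0.5461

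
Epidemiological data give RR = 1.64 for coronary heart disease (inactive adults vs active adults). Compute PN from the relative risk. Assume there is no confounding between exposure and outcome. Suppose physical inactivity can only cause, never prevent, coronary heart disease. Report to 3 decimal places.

Under exogeneity and monotonicity, PN = (RR − 1) / RR = 1 − 1/RR.
PN = (1.64 − 1) / 1.64 = 0.64 / 1.64 ≈ 0.3902

PN ≈ 0.390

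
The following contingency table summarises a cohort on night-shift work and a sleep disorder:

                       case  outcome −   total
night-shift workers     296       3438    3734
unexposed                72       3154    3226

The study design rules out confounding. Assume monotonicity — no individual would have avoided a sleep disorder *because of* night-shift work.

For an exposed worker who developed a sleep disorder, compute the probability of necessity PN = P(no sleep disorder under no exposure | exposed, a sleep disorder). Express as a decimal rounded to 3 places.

PN ≈ 0.718

p₁ = P(outcome | exposed) = 296/3734 = 0.079272
p₀ = P(outcome | unexposed) = 72/3226 = 0.022319
Under exogeneity and monotonicity, PN = (p₁ − p₀)/p₁.
PN = (0.079272 − 0.022319) / 0.079272 ≈ 0.7185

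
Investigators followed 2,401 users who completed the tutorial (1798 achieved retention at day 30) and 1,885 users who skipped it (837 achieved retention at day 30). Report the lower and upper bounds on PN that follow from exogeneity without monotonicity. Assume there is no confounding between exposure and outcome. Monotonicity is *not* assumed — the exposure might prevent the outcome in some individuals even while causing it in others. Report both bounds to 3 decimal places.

0.407 ≤ PN ≤ 0.742

p₁ = P(outcome | exposed) = 1798/2401 = 0.74885
p₀ = P(outcome | unexposed) = 837/1885 = 0.44403
Under exogeneity alone the bounds on PN are max{0,(p₁−p₀)/p₁} ≤ PN ≤ min{1,(1−p₀)/p₁}.
  lower = (p₁ − p₀)/p₁ = 0.30482 / 0.74885 ≈ 0.4071
  upper = min{1, (1 − p₀)/p₁} = 0.55597 / 0.74885 ≈ 0.7424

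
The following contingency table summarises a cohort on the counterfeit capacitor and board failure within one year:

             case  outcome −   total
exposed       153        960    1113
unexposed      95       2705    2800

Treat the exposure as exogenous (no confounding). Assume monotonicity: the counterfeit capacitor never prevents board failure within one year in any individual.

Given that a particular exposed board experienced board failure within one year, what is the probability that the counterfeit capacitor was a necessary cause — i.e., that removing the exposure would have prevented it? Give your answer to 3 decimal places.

PN ≈ 0.753

p₁ = P(outcome | exposed) = 153/1113 = 0.13747
p₀ = P(outcome | unexposed) = 95/2800 = 0.033929
Under exogeneity and monotonicity, PN = (p₁ − p₀)/p₁.
PN = (0.13747 − 0.033929) / 0.13747 ≈ 0.7532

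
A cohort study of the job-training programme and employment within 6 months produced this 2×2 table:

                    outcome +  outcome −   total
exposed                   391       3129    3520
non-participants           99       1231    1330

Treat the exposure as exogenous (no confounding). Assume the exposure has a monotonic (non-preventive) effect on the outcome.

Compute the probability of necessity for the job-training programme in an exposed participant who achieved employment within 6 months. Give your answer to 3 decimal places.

p₁ = P(outcome | exposed) = 391/3520 = 0.11108
p₀ = P(outcome | unexposed) = 99/1330 = 0.074436
Under exogeneity and monotonicity, PN = (p₁ − p₀)/p₁.
PN = (0.11108 − 0.074436) / 0.11108 ≈ 0.3299

PN ≈ 0.330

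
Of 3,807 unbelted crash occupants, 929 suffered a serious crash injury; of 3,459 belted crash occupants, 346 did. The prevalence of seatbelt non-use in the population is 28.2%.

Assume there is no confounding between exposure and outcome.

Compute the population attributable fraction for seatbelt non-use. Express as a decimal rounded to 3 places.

PAF ≈ 0.289

p₁ = P(outcome | exposed) = 929/3807 = 0.24402
p₀ = P(outcome | unexposed) = 346/3459 = 0.10003
Overall risk P(Y=1) = π·p₁ + (1−π)·p₀ = 0.282×0.24402 + 0.718×0.10003 = 0.14064.
Under exogeneity, PAF = [P(Y=1) − p₀] / P(Y=1).
PAF = (0.14064 − 0.10003) / 0.14064 ≈ 0.2887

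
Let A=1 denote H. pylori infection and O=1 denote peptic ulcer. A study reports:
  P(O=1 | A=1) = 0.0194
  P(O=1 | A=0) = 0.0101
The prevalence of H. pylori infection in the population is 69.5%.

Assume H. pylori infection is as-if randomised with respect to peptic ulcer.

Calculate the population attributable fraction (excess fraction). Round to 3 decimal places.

Let p₁ = 0.0194, p₀ = 0.0101.
Overall risk P(Y=1) = π·p₁ + (1−π)·p₀ = 0.695×0.0194 + 0.305×0.0101 = 0.016564.
Under exogeneity, PAF = [P(Y=1) − p₀] / P(Y=1).
PAF = (0.016564 − 0.0101) / 0.016564 ≈ 0.3902

PAF ≈ 0.390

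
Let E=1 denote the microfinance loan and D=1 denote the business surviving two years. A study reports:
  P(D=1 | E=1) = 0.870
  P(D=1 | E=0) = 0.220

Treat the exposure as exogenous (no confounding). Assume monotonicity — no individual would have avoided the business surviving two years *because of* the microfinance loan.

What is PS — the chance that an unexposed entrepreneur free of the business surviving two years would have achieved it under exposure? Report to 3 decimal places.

PS ≈ 0.833

Let p₁ = 0.87, p₀ = 0.22.
Under exogeneity and monotonicity, PS = (p₁ − p₀) / (1 − p₀).
PS = (0.87 − 0.22) / (1 − 0.22) = 0.65 / 0.78 ≈ 0.8333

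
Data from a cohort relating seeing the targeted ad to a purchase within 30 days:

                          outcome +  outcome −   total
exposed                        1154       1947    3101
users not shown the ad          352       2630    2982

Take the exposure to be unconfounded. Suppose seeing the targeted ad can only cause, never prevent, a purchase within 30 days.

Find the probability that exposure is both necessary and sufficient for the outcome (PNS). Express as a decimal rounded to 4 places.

PNS ≈ 0.2541

p₁ = P(outcome | exposed) = 1154/3101 = 0.37214
p₀ = P(outcome | unexposed) = 352/2982 = 0.11804
Under exogeneity and monotonicity, PNS = p₁ − p₀.
PNS = 0.37214 − 0.11804 = 0.2541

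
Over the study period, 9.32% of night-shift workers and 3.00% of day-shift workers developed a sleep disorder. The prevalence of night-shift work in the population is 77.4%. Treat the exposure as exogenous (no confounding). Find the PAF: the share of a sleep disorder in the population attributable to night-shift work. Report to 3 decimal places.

p₁ = 0.0932, p₀ = 0.03.
Overall risk P(Y=1) = π·p₁ + (1−π)·p₀ = 0.774×0.0932 + 0.226×0.03 = 0.078917.
Under exogeneity, PAF = [P(Y=1) − p₀] / P(Y=1).
PAF = (0.078917 − 0.03) / 0.078917 ≈ 0.6199

PAF ≈ 0.620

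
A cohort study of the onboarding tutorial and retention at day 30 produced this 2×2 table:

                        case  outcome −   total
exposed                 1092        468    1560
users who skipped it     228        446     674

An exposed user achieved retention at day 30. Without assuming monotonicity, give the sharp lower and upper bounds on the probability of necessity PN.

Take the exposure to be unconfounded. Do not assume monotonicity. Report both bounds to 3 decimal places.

p₁ = P(outcome | exposed) = 1092/1560 = 0.7
p₀ = P(outcome | unexposed) = 228/674 = 0.33828
Under exogeneity alone the bounds on PN are max{0,(p₁−p₀)/p₁} ≤ PN ≤ min{1,(1−p₀)/p₁}.
  lower = (p₁ − p₀)/p₁ = 0.36172 / 0.7 ≈ 0.5167
  upper = min{1, (1 − p₀)/p₁} = 0.66172 / 0.7 ≈ 0.9453

0.517 ≤ PN ≤ 0.945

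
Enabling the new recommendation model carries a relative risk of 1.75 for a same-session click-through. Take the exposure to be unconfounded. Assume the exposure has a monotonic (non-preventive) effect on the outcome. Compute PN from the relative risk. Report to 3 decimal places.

Under exogeneity and monotonicity, PN = (RR − 1) / RR = 1 − 1/RR.
PN = (1.75 − 1) / 1.75 = 0.75 / 1.75 ≈ 0.4286

PN ≈ 0.429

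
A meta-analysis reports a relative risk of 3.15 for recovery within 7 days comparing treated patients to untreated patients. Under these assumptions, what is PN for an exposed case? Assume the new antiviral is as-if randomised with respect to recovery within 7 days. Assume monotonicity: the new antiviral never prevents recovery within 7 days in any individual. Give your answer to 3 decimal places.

PN ≈ 0.683

Under exogeneity and monotonicity, PN = (RR − 1) / RR = 1 − 1/RR.
PN = (3.15 − 1) / 3.15 = 2.15 / 3.15 ≈ 0.6825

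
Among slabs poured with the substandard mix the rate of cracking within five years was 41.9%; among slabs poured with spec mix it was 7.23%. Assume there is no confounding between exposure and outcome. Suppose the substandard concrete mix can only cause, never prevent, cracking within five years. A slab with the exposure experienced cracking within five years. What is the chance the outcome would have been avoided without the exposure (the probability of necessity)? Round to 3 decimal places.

p₁ = 0.419, p₀ = 0.0723.
Under exogeneity and monotonicity, PN = (p₁ − p₀) / p₁.
PN = (0.419 − 0.0723) / 0.419 = 0.3467 / 0.419 ≈ 0.8274

PN ≈ 0.827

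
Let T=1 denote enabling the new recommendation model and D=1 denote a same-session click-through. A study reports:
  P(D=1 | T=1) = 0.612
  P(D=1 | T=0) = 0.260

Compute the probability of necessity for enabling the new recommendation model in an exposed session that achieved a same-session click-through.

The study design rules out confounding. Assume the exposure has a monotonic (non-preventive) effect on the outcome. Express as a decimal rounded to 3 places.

PN ≈ 0.575

Let p₁ = 0.612, p₀ = 0.26.
Under exogeneity and monotonicity, PN = (p₁ − p₀) / p₁.
PN = (0.612 − 0.26) / 0.612 = 0.352 / 0.612 ≈ 0.5752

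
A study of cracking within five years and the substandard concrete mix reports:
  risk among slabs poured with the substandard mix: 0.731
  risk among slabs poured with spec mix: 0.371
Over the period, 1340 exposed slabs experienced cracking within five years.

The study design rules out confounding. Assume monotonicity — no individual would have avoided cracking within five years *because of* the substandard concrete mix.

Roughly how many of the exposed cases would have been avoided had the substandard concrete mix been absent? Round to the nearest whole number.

about 660 cases

Let p₁ = 0.731, p₀ = 0.371.
PN = (p₁ − p₀)/p₁ = (0.731 − 0.371) / 0.731 ≈ 0.49248.
Attributable cases ≈ PN × (exposed cases) = 0.49248 × 1340 ≈ 659.92.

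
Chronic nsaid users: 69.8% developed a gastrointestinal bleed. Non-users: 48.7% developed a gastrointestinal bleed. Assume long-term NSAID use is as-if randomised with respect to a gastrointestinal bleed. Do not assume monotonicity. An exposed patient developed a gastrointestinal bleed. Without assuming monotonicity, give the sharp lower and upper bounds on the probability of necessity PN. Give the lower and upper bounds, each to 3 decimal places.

0.302 ≤ PN ≤ 0.735

p₁ = 0.698, p₀ = 0.487.
Under exogeneity alone the bounds on PN are max{0,(p₁−p₀)/p₁} ≤ PN ≤ min{1,(1−p₀)/p₁}.
  lower = (p₁ − p₀)/p₁ = 0.211 / 0.698 ≈ 0.3023
  upper = min{1, (1 − p₀)/p₁} = 0.513 / 0.698 ≈ 0.7350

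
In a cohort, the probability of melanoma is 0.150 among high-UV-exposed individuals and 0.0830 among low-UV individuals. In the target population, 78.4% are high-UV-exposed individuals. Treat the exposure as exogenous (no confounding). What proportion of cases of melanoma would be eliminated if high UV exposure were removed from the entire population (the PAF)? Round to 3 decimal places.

Let p₁ = 0.15, p₀ = 0.083.
Overall risk P(Y=1) = π·p₁ + (1−π)·p₀ = 0.784×0.15 + 0.216×0.083 = 0.13553.
Under exogeneity, PAF = [P(Y=1) − p₀] / P(Y=1).
PAF = (0.13553 − 0.083) / 0.13553 ≈ 0.3876

PAF ≈ 0.388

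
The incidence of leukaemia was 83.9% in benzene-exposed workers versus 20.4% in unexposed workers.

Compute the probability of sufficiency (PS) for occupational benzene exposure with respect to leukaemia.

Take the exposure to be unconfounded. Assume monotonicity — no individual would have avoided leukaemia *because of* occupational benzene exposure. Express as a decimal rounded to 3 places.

PS ≈ 0.798

p₁ = 0.839, p₀ = 0.204.
Under exogeneity and monotonicity, PS = (p₁ − p₀) / (1 − p₀).
PS = (0.839 − 0.204) / (1 − 0.204) = 0.635 / 0.796 ≈ 0.7977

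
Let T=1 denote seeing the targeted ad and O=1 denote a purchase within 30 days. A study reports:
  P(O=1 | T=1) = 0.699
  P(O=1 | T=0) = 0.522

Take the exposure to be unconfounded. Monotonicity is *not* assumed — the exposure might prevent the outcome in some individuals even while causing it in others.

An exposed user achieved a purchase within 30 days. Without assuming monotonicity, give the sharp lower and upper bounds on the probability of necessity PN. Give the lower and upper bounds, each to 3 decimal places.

Let p₁ = 0.699, p₀ = 0.522.
Under exogeneity alone the bounds on PN are max{0,(p₁−p₀)/p₁} ≤ PN ≤ min{1,(1−p₀)/p₁}.
  lower = (p₁ − p₀)/p₁ = 0.177 / 0.699 ≈ 0.2532
  upper = min{1, (1 − p₀)/p₁} = 0.478 / 0.699 ≈ 0.6838

0.253 ≤ PN ≤ 0.684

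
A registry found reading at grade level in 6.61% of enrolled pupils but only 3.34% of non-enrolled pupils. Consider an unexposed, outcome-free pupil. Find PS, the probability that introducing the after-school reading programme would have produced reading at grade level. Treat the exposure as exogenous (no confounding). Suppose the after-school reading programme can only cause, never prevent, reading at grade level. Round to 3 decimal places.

PS ≈ 0.034

p₁ = 0.0661, p₀ = 0.0334.
Under exogeneity and monotonicity, PS = (p₁ − p₀) / (1 − p₀).
PS = (0.0661 − 0.0334) / (1 − 0.0334) = 0.0327 / 0.9666 ≈ 0.0338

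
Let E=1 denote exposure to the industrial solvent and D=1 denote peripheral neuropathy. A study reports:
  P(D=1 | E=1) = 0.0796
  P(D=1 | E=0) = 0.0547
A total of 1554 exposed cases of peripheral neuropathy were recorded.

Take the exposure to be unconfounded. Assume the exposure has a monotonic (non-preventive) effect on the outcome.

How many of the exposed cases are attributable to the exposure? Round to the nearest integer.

Let p₁ = 0.0796, p₀ = 0.0547.
PN = (p₁ − p₀)/p₁ = (0.0796 − 0.0547) / 0.0796 ≈ 0.31281.
Attributable cases ≈ PN × (exposed cases) = 0.31281 × 1554 ≈ 486.11.

about 486 cases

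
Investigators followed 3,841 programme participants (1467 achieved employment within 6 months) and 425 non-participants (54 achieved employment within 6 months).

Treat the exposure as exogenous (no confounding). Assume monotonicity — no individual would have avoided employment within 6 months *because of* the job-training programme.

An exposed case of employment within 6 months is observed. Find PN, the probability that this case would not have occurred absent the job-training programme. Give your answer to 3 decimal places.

PN ≈ 0.667

p₁ = P(outcome | exposed) = 1467/3841 = 0.38193
p₀ = P(outcome | unexposed) = 54/425 = 0.12706
Under exogeneity and monotonicity, PN = (p₁ − p₀) / p₁.
PN = (0.38193 − 0.12706) / 0.38193 = 0.25487 / 0.38193 ≈ 0.6673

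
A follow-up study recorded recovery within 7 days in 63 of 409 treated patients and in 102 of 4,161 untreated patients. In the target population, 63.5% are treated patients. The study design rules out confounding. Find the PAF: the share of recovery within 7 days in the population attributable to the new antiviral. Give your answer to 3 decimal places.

p₁ = P(outcome | exposed) = 63/409 = 0.15403
p₀ = P(outcome | unexposed) = 102/4161 = 0.024513
Overall risk P(Y=1) = π·p₁ + (1−π)·p₀ = 0.635×0.15403 + 0.365×0.024513 = 0.10676.
Under exogeneity, PAF = [P(Y=1) − p₀] / P(Y=1).
PAF = (0.10676 − 0.024513) / 0.10676 ≈ 0.7704

PAF ≈ 0.770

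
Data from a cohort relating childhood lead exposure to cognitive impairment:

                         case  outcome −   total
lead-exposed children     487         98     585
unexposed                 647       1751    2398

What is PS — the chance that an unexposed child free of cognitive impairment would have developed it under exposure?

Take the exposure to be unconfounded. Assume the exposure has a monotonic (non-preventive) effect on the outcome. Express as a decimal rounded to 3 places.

p₁ = P(outcome | exposed) = 487/585 = 0.83248
p₀ = P(outcome | unexposed) = 647/2398 = 0.26981
Under exogeneity and monotonicity, PS = (p₁ − p₀) / (1 − p₀).
PS = (0.83248 − 0.26981) / (1 − 0.26981) = 0.56267 / 0.73019 ≈ 0.7706

PS ≈ 0.771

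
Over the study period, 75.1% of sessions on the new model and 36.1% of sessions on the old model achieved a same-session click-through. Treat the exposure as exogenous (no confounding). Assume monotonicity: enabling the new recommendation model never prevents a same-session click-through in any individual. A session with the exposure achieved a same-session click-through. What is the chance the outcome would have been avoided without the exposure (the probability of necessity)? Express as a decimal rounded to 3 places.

p₁ = 0.751, p₀ = 0.361.
Under exogeneity and monotonicity, PN = (p₁ − p₀) / p₁.
PN = (0.751 − 0.361) / 0.751 = 0.39 / 0.751 ≈ 0.5193

PN ≈ 0.519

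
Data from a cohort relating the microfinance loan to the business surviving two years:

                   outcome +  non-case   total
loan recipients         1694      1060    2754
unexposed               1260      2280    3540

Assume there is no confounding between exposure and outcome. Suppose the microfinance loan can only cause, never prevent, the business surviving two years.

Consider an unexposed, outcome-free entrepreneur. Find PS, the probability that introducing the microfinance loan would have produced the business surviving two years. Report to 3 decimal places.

p₁ = P(outcome | exposed) = 1694/2754 = 0.61511
p₀ = P(outcome | unexposed) = 1260/3540 = 0.35593
Under exogeneity and monotonicity, PS = (p₁ − p₀)/(1 − p₀).
PS = (0.61511 − 0.35593) / 0.64407 ≈ 0.4024

PS ≈ 0.402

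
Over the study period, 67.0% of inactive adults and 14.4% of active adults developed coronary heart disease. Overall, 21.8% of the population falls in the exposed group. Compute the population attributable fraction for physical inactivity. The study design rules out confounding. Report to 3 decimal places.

PAF ≈ 0.443

p₁ = 0.67, p₀ = 0.144.
Overall risk P(Y=1) = π·p₁ + (1−π)·p₀ = 0.218×0.67 + 0.782×0.144 = 0.25867.
Under exogeneity, PAF = [P(Y=1) − p₀] / P(Y=1).
PAF = (0.25867 − 0.144) / 0.25867 ≈ 0.4433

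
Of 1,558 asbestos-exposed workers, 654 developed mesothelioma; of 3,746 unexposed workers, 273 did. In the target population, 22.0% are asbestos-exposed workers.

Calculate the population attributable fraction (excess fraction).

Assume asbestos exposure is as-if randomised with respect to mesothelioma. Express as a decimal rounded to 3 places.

PAF ≈ 0.512

p₁ = P(outcome | exposed) = 654/1558 = 0.41977
p₀ = P(outcome | unexposed) = 273/3746 = 0.072878
Overall risk P(Y=1) = π·p₁ + (1−π)·p₀ = 0.22×0.41977 + 0.78×0.072878 = 0.14919.
Under exogeneity, PAF = [P(Y=1) − p₀] / P(Y=1).
PAF = (0.14919 − 0.072878) / 0.14919 ≈ 0.5115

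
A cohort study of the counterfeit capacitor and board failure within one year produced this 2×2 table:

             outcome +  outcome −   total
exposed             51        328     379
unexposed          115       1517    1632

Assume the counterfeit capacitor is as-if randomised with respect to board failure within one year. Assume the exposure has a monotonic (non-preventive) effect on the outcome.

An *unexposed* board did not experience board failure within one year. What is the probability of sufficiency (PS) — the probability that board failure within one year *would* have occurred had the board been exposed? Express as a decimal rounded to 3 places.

p₁ = P(outcome | exposed) = 51/379 = 0.13456
p₀ = P(outcome | unexposed) = 115/1632 = 0.070466
Under exogeneity and monotonicity, PS = (p₁ − p₀)/(1 − p₀).
PS = (0.13456 − 0.070466) / 0.92953 ≈ 0.0690

PS ≈ 0.069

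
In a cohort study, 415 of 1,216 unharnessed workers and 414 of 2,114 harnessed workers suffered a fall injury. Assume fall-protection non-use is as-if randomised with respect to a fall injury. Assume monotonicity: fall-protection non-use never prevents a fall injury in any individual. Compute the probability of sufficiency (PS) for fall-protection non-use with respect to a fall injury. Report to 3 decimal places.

p₁ = P(outcome | exposed) = 415/1216 = 0.34128
p₀ = P(outcome | unexposed) = 414/2114 = 0.19584
Under exogeneity and monotonicity, PS = (p₁ − p₀) / (1 − p₀).
PS = (0.34128 − 0.19584) / (1 − 0.19584) = 0.14545 / 0.80416 ≈ 0.1809

PS ≈ 0.181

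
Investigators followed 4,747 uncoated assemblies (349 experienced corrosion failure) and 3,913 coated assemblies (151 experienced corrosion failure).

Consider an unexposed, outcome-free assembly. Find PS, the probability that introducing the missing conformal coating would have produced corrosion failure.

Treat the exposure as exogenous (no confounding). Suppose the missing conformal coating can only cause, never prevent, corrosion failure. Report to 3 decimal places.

PS ≈ 0.036

p₁ = P(outcome | exposed) = 349/4747 = 0.07352
p₀ = P(outcome | unexposed) = 151/3913 = 0.038589
Under exogeneity and monotonicity, PS = (p₁ − p₀) / (1 − p₀).
PS = (0.07352 − 0.038589) / (1 − 0.038589) = 0.034931 / 0.96141 ≈ 0.0363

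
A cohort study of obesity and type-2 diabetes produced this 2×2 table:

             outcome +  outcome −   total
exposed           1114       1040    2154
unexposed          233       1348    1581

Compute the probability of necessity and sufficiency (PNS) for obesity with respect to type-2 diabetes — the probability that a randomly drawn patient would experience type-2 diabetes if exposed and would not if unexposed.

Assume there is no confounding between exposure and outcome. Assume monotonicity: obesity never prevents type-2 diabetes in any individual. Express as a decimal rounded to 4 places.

PNS ≈ 0.3698

p₁ = P(outcome | exposed) = 1114/2154 = 0.51718
p₀ = P(outcome | unexposed) = 233/1581 = 0.14738
Under exogeneity and monotonicity, PNS = p₁ − p₀.
PNS = 0.51718 − 0.14738 = 0.3698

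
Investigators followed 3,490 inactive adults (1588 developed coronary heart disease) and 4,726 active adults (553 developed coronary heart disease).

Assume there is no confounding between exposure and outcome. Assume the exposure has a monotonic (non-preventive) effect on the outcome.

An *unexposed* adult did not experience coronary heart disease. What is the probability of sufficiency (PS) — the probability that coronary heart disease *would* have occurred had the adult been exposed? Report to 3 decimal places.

PS ≈ 0.383

p₁ = P(outcome | exposed) = 1588/3490 = 0.45501
p₀ = P(outcome | unexposed) = 553/4726 = 0.11701
Under exogeneity and monotonicity, PS = (p₁ − p₀) / (1 − p₀).
PS = (0.45501 − 0.11701) / (1 − 0.11701) = 0.338 / 0.88299 ≈ 0.3828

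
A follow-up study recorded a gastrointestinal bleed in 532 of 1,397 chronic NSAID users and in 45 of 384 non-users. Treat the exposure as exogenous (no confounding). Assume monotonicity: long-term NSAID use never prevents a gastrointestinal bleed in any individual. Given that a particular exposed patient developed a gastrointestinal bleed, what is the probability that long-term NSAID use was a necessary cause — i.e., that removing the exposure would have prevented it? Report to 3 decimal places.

p₁ = P(outcome | exposed) = 532/1397 = 0.38082
p₀ = P(outcome | unexposed) = 45/384 = 0.11719
Under exogeneity and monotonicity, PN = (p₁ − p₀) / p₁.
PN = (0.38082 − 0.11719) / 0.38082 = 0.26363 / 0.38082 ≈ 0.6923

PN ≈ 0.692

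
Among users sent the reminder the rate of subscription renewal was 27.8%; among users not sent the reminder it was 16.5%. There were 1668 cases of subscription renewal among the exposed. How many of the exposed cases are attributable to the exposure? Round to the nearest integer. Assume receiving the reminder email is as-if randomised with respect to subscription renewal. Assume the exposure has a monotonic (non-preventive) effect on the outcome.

about 678 cases

p₁ = 0.278, p₀ = 0.165.
PN = (p₁ − p₀)/p₁ = (0.278 − 0.165) / 0.278 ≈ 0.40647.
Attributable cases ≈ PN × (exposed cases) = 0.40647 × 1668 ≈ 678.00.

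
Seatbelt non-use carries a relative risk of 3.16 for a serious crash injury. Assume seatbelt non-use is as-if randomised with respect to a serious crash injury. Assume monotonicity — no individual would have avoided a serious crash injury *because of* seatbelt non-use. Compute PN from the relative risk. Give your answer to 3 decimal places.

Under exogeneity and monotonicity, PN = (RR − 1) / RR = 1 − 1/RR.
PN = (3.16 − 1) / 3.16 = 2.16 / 3.16 ≈ 0.6835

PN ≈ 0.684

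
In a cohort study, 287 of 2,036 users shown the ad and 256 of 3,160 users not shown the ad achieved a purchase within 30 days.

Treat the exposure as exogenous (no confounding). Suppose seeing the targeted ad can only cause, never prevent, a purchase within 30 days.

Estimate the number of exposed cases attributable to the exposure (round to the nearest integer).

p₁ = P(outcome | exposed) = 287/2036 = 0.14096
p₀ = P(outcome | unexposed) = 256/3160 = 0.081013
PN = (p₁ − p₀)/p₁ = (0.14096 − 0.081013) / 0.14096 ≈ 0.42529.
Attributable cases ≈ PN × (exposed cases) = 0.42529 × 287 ≈ 122.06.

about 122 cases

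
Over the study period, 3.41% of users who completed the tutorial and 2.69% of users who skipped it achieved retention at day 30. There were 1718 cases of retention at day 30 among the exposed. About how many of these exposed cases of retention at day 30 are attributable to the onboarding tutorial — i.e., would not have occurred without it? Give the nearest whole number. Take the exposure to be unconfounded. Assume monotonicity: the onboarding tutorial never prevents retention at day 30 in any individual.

p₁ = 0.0341, p₀ = 0.0269.
PN = (p₁ − p₀)/p₁ = (0.0341 − 0.0269) / 0.0341 ≈ 0.21114.
Attributable cases ≈ PN × (exposed cases) = 0.21114 × 1718 ≈ 362.74.

about 363 cases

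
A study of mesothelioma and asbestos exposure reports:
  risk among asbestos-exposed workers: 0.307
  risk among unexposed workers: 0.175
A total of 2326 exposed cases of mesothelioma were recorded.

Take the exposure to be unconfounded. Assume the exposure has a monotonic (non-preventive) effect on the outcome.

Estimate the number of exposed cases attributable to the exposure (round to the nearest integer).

about 1000 cases

Let p₁ = 0.307, p₀ = 0.175.
PN = (p₁ − p₀)/p₁ = (0.307 − 0.175) / 0.307 ≈ 0.42997.
Attributable cases ≈ PN × (exposed cases) = 0.42997 × 2326 ≈ 1000.10.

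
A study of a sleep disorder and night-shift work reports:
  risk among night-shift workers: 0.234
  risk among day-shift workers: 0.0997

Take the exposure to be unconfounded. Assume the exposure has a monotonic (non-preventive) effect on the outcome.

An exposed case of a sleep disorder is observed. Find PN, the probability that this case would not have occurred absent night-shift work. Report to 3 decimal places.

Let p₁ = 0.234, p₀ = 0.0997.
Under exogeneity and monotonicity, PN = (p₁ − p₀) / p₁.
PN = (0.234 − 0.0997) / 0.234 = 0.1343 / 0.234 ≈ 0.5739

PN ≈ 0.574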